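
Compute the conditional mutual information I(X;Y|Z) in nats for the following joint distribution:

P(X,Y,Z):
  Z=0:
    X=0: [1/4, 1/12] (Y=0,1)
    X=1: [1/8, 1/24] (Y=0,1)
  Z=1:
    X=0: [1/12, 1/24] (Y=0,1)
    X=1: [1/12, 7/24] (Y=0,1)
0.0401 nats

Conditional mutual information: I(X;Y|Z) = H(X|Z) + H(Y|Z) - H(X,Y|Z)

H(Z) = 0.6931
H(X,Z) = 1.2926 → H(X|Z) = 0.5994
H(Y,Z) = 1.2926 → H(Y|Z) = 0.5994
H(X,Y,Z) = 1.8519 → H(X,Y|Z) = 1.1588

I(X;Y|Z) = 0.5994 + 0.5994 - 1.1588 = 0.0401 nats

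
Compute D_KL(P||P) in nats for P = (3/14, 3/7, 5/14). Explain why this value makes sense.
0.0000 nats

KL divergence satisfies the Gibbs inequality: D_KL(P||Q) ≥ 0 for all distributions P, Q.

D_KL(P||Q) = Σ p(x) log(p(x)/q(x))
Each term is p(x) × log_e(p(x)/p(x)) = p(x) × log_e(1) = 0, so the sum is 0.
D_KL(P||Q) = 0.0000 nats

When P = Q, the KL divergence is exactly 0, as there is no 'divergence' between identical distributions.

This non-negativity is a fundamental property: relative entropy cannot be negative because it measures how different Q is from P.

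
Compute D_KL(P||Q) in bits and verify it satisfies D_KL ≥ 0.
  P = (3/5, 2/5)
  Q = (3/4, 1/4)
0.0781 bits

KL divergence satisfies the Gibbs inequality: D_KL(P||Q) ≥ 0 for all distributions P, Q.

D_KL(P||Q) = Σ p(x) log(p(x)/q(x))
Term by term:
  x=0: 3/5 × log_2[(3/5)/(3/4)] = -0.1932
  x=1: 2/5 × log_2[(2/5)/(1/4)] = 0.2712
D_KL(P||Q) = 0.0781 bits

D_KL(P||Q) = 0.0781 ≥ 0 ✓

This non-negativity is a fundamental property: relative entropy cannot be negative because it measures how different Q is from P.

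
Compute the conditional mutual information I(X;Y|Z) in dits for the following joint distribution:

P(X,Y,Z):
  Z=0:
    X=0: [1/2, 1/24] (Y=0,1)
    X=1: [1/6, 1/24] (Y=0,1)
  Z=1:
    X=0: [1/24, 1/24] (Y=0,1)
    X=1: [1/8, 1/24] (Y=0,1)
0.0079 dits

Conditional mutual information: I(X;Y|Z) = H(X|Z) + H(Y|Z) - H(X,Y|Z)

H(Z) = 0.2442
H(X,Z) = 0.5058 → H(X|Z) = 0.2616
H(Y,Z) = 0.4269 → H(Y|Z) = 0.1827
H(X,Y,Z) = 0.6806 → H(X,Y|Z) = 0.4364

I(X;Y|Z) = 0.2616 + 0.1827 - 0.4364 = 0.0079 dits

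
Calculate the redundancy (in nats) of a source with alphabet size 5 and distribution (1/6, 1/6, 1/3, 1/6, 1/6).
0.0487 nats

Redundancy measures how far a source is from maximum entropy:
R = H_max - H(X)

Maximum entropy for 5 symbols: H_max = log_e(5) = 1.6094 nats
Actual entropy: H(X) = 1.5607 nats
Redundancy: R = 1.6094 - 1.5607 = 0.0487 nats

This redundancy represents potential for compression: the source could be compressed by 0.0487 nats per symbol.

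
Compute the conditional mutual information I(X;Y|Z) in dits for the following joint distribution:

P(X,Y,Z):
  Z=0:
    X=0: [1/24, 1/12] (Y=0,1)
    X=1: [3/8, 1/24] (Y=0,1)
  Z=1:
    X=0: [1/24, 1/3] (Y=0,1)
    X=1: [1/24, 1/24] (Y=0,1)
0.0462 dits

Conditional mutual information: I(X;Y|Z) = H(X|Z) + H(Y|Z) - H(X,Y|Z)

H(Z) = 0.2995
H(X,Z) = 0.5210 → H(X|Z) = 0.2215
H(Y,Z) = 0.5210 → H(Y|Z) = 0.2215
H(X,Y,Z) = 0.6963 → H(X,Y|Z) = 0.3967

I(X;Y|Z) = 0.2215 + 0.2215 - 0.3967 = 0.0462 dits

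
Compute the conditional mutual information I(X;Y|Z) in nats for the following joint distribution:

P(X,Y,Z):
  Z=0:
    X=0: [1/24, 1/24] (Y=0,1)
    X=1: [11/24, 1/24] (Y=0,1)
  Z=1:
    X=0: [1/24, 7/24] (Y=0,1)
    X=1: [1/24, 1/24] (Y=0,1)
0.0632 nats

Conditional mutual information: I(X;Y|Z) = H(X|Z) + H(Y|Z) - H(X,Y|Z)

H(Z) = 0.6792
H(X,Z) = 1.1269 → H(X|Z) = 0.4477
H(Y,Z) = 1.1269 → H(Y|Z) = 0.4477
H(X,Y,Z) = 1.5115 → H(X,Y|Z) = 0.8323

I(X;Y|Z) = 0.4477 + 0.4477 - 0.8323 = 0.0632 nats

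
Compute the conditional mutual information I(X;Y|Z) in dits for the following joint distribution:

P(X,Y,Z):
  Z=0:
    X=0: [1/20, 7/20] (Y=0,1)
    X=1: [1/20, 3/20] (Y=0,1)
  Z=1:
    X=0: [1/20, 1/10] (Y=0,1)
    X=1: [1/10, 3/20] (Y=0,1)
0.0035 dits

Conditional mutual information: I(X;Y|Z) = H(X|Z) + H(Y|Z) - H(X,Y|Z)

H(Z) = 0.2923
H(X,Z) = 0.5731 → H(X|Z) = 0.2808
H(Y,Z) = 0.5246 → H(Y|Z) = 0.2323
H(X,Y,Z) = 0.8019 → H(X,Y|Z) = 0.5096

I(X;Y|Z) = 0.2808 + 0.2323 - 0.5096 = 0.0035 dits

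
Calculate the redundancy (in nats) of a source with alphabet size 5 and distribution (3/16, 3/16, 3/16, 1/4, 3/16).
0.0074 nats

Redundancy measures how far a source is from maximum entropy:
R = H_max - H(X)

Maximum entropy for 5 symbols: H_max = log_e(5) = 1.6094 nats
Actual entropy: H(X) = 1.6021 nats
Redundancy: R = 1.6094 - 1.6021 = 0.0074 nats

This redundancy represents potential for compression: the source could be compressed by 0.0074 nats per symbol.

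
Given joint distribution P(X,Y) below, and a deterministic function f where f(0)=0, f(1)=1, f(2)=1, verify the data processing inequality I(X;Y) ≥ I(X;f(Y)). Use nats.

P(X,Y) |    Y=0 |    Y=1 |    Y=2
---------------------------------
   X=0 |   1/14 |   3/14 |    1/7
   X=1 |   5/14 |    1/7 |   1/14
I(X;Y) = 0.1131, I(X;f(Y)) = 0.1118, inequality holds: 0.1131 ≥ 0.1118

Data Processing Inequality: For any Markov chain X → Y → Z, we have I(X;Y) ≥ I(X;Z).

Here Z = f(Y) is a deterministic function of Y, forming X → Y → Z.

Original I(X;Y) = 0.1131 nats

After applying f:
P(X,Z) where Z=f(Y):
- P(X,Z=0) = P(X,Y=0)
- P(X,Z=1) = P(X,Y=1) + P(X,Y=2)

I(X;Z) = I(X;f(Y)) = 0.1118 nats

Verification: 0.1131 ≥ 0.1118 ✓

Information cannot be created by processing; the function f can only lose information about X.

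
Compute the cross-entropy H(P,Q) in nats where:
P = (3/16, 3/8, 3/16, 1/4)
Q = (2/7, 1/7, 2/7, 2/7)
1.5127 nats

Cross-entropy: H(P,Q) = -Σ p(x) log q(x)

Alternatively: H(P,Q) = H(P) + D_KL(P||Q)
H(P) = 1.3421 nats
D_KL(P||Q) = 0.1706 nats

H(P,Q) = 1.3421 + 0.1706 = 1.5127 nats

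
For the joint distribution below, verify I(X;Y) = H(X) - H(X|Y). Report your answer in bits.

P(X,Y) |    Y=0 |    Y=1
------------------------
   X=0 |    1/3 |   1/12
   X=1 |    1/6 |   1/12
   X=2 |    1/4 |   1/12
I(X;Y) = 0.0105 bits

Mutual information has multiple equivalent forms:
- I(X;Y) = H(X) - H(X|Y)
- I(X;Y) = H(Y) - H(Y|X)
- I(X;Y) = H(X) + H(Y) - H(X,Y)

Computing all quantities:
H(X) = 1.5546, H(Y) = 0.8113, H(X,Y) = 2.3554
H(X|Y) = 1.5441, H(Y|X) = 0.8008

Verification:
H(X) - H(X|Y) = 1.5546 - 1.5441 = 0.0105
H(Y) - H(Y|X) = 0.8113 - 0.8008 = 0.0105
H(X) + H(Y) - H(X,Y) = 1.5546 + 0.8113 - 2.3554 = 0.0105

All forms give I(X;Y) = 0.0105 bits. ✓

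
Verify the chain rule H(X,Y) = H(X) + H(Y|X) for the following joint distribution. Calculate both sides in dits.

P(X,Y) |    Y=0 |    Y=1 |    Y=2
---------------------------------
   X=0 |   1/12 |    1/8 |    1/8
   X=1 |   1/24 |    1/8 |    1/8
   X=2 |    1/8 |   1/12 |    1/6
H(X,Y) = 0.9315, H(X) = 0.4749, H(Y|X) = 0.4566 (all in dits)

Chain rule: H(X,Y) = H(X) + H(Y|X)

Left side — joint entropy directly:
H(X,Y) = -Σ p(x,y) log p(x,y) = 0.9315 dits

Right side — compute H(Y|X) from the conditional distributions:
P(X) = (1/3, 7/24, 3/8), so H(X) = 0.4749 dits
H(Y|X) = Σ_x P(X=x) · H(Y|X=x):
  P(Y|X=0) = (1/4, 3/8, 3/8), H(Y|X=0) = 0.4700, weight P(X=0) = 1/3
  P(Y|X=1) = (1/7, 3/7, 3/7), H(Y|X=1) = 0.4361, weight P(X=1) = 7/24
  P(Y|X=2) = (1/3, 2/9, 4/9), H(Y|X=2) = 0.4607, weight P(X=2) = 3/8
H(Y|X) = 0.4566 dits

H(X) + H(Y|X) = 0.4749 + 0.4566 = 0.9315 dits

Both sides equal 0.9315 dits. ✓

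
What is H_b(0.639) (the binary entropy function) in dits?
0.2840 dits

The binary entropy function is:
H(p) = -p log(p) - (1-p) log(1-p)

H(0.639) = -0.639 × log_10(0.639) - 0.361 × log_10(0.361)
H(0.639) = 0.2840 dits

Note: Binary entropy is maximized at p=0.5 (H=1 bit) and minimized at p=0 or p=1 (H=0).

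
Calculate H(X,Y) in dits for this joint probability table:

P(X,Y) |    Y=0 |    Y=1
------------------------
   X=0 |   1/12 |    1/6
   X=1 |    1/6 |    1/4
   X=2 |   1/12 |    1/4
0.7403 dits

Joint entropy is H(X,Y) = -Σ_{x,y} p(x,y) log p(x,y).

Summing over all non-zero entries:
H(X,Y) = -[1/12·log_10(1/12) + 1/6·log_10(1/6) + 1/6·log_10(1/6) + 1/4·log_10(1/4) + 1/12·log_10(1/12) + 1/4·log_10(1/4)]
H(X,Y) = 0.7403 dits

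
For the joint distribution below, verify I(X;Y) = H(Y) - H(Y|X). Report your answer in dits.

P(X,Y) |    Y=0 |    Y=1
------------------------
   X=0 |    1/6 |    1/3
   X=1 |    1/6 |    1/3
I(X;Y) = 0.0000 dits

Mutual information has multiple equivalent forms:
- I(X;Y) = H(X) - H(X|Y)
- I(X;Y) = H(Y) - H(Y|X)
- I(X;Y) = H(X) + H(Y) - H(X,Y)

Computing all quantities:
H(X) = 0.3010, H(Y) = 0.2764, H(X,Y) = 0.5775
H(X|Y) = 0.3010, H(Y|X) = 0.2764

Verification:
H(X) - H(X|Y) = 0.3010 - 0.3010 = 0.0000
H(Y) - H(Y|X) = 0.2764 - 0.2764 = 0.0000
H(X) + H(Y) - H(X,Y) = 0.3010 + 0.2764 - 0.5775 = 0.0000

All forms give I(X;Y) = 0.0000 dits. ✓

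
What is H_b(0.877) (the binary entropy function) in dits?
0.1619 dits

The binary entropy function is:
H(p) = -p log(p) - (1-p) log(1-p)

H(0.877) = -0.877 × log_10(0.877) - 0.123 × log_10(0.123)
H(0.877) = 0.1619 dits

Note: Binary entropy is maximized at p=0.5 (H=1 bit) and minimized at p=0 or p=1 (H=0).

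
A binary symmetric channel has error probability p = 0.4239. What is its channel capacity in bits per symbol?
0.0168 bits

For a binary symmetric channel (BSC) with error probability p:
Capacity C = 1 - H(p) bits per symbol

where H(p) = -p log₂(p) - (1-p) log₂(1-p) is the binary entropy function.

H(0.4239) = 0.9832 bits
C = 1 - 0.9832 = 0.0168 bits per symbol

This means we can reliably transmit up to 0.0168 bits of information per channel use.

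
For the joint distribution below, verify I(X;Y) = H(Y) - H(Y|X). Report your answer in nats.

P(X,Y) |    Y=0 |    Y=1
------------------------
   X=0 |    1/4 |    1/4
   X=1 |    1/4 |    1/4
I(X;Y) = 0.0000 nats

Mutual information has multiple equivalent forms:
- I(X;Y) = H(X) - H(X|Y)
- I(X;Y) = H(Y) - H(Y|X)
- I(X;Y) = H(X) + H(Y) - H(X,Y)

Computing all quantities:
H(X) = 0.6931, H(Y) = 0.6931, H(X,Y) = 1.3863
H(X|Y) = 0.6931, H(Y|X) = 0.6931

Verification:
H(X) - H(X|Y) = 0.6931 - 0.6931 = 0.0000
H(Y) - H(Y|X) = 0.6931 - 0.6931 = 0.0000
H(X) + H(Y) - H(X,Y) = 0.6931 + 0.6931 - 1.3863 = 0.0000

All forms give I(X;Y) = 0.0000 nats. ✓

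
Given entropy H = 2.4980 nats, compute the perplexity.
12.1582

Perplexity is e^H (or exp(H) for natural log).

H = 2.4980 nats
Perplexity = e^2.4980 = 12.1582

Interpretation: The model's uncertainty is equivalent to choosing uniformly among 12.2 options.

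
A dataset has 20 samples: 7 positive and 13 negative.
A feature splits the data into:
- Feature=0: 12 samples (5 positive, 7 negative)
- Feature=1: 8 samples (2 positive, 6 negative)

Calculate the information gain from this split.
0.0216 bits

Information Gain = H(Y) - H(Y|Feature)

Before split:
P(positive) = 7/20 = 0.3500
H(Y) = 0.9341 bits

After split:
Feature=0: H = 0.9799 bits (weight = 12/20)
Feature=1: H = 0.8113 bits (weight = 8/20)
H(Y|Feature) = (12/20)×0.9799 + (8/20)×0.8113 = 0.9124 bits

Information Gain = 0.9341 - 0.9124 = 0.0216 bits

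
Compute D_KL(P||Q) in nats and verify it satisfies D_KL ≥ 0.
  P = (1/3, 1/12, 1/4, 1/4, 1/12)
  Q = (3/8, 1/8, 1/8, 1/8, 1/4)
0.1820 nats

KL divergence satisfies the Gibbs inequality: D_KL(P||Q) ≥ 0 for all distributions P, Q.

D_KL(P||Q) = Σ p(x) log(p(x)/q(x))
Term by term:
  x=0: 1/3 × log_e[(1/3)/(3/8)] = -0.0393
  x=1: 1/12 × log_e[(1/12)/(1/8)] = -0.0338
  x=2: 1/4 × log_e[(1/4)/(1/8)] = 0.1733
  x=3: 1/4 × log_e[(1/4)/(1/8)] = 0.1733
  x=4: 1/12 × log_e[(1/12)/(1/4)] = -0.0916
D_KL(P||Q) = 0.1820 nats

D_KL(P||Q) = 0.1820 ≥ 0 ✓

This non-negativity is a fundamental property: relative entropy cannot be negative because it measures how different Q is from P.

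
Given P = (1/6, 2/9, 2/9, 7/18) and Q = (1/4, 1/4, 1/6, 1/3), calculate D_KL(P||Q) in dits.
0.0131 dits

KL divergence: D_KL(P||Q) = Σ p(x) log(p(x)/q(x))

Computing term by term:
  x=0: 1/6 × log_10[(1/6)/(1/4)] = 1/6 × -0.1761 = -0.0293
  x=1: 2/9 × log_10[(2/9)/(1/4)] = 2/9 × -0.0512 = -0.0114
  x=2: 2/9 × log_10[(2/9)/(1/6)] = 2/9 × 0.1249 = 0.0278
  x=3: 7/18 × log_10[(7/18)/(1/3)] = 7/18 × 0.0669 = 0.0260

D_KL(P||Q) = 0.0131 dits

Note: KL divergence is always non-negative and equals 0 iff P = Q.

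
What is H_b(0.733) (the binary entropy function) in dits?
0.2520 dits

The binary entropy function is:
H(p) = -p log(p) - (1-p) log(1-p)

H(0.733) = -0.733 × log_10(0.733) - 0.267 × log_10(0.267)
H(0.733) = 0.2520 dits

Note: Binary entropy is maximized at p=0.5 (H=1 bit) and minimized at p=0 or p=1 (H=0).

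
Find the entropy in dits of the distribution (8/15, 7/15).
0.3001 dits

Shannon entropy is H(X) = -Σ p(x) log p(x).

For P = (8/15, 7/15):
H = -8/15 × log_10(8/15) -7/15 × log_10(7/15)
H = 0.3001 dits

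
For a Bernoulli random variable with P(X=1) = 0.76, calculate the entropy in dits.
0.2393 dits

The binary entropy function is:
H(p) = -p log(p) - (1-p) log(1-p)

H(0.76) = -0.76 × log_10(0.76) - 0.24 × log_10(0.24)
H(0.76) = 0.2393 dits

Note: Binary entropy is maximized at p=0.5 (H=1 bit) and minimized at p=0 or p=1 (H=0).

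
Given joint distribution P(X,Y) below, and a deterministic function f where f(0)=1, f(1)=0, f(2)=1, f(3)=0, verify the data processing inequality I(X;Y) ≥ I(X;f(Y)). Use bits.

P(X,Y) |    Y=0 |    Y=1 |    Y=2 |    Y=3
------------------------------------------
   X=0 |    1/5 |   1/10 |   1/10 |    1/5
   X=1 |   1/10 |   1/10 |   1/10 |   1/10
I(X;Y) = 0.0200, I(X;f(Y)) = 0.0000, inequality holds: 0.0200 ≥ 0.0000

Data Processing Inequality: For any Markov chain X → Y → Z, we have I(X;Y) ≥ I(X;Z).

Here Z = f(Y) is a deterministic function of Y, forming X → Y → Z.

Original I(X;Y) = 0.0200 bits

After applying f:
P(X,Z) where Z=f(Y):
- P(X,Z=0) = P(X,Y=1) + P(X,Y=3)
- P(X,Z=1) = P(X,Y=0) + P(X,Y=2)

I(X;Z) = I(X;f(Y)) = 0.0000 bits

Verification: 0.0200 ≥ 0.0000 ✓

Information cannot be created by processing; the function f can only lose information about X.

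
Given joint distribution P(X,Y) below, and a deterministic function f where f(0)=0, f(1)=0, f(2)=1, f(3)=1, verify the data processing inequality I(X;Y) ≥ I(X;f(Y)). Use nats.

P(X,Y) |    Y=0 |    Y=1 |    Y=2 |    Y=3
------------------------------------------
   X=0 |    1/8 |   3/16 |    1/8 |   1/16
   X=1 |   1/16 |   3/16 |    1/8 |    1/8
I(X;Y) = 0.0212, I(X;f(Y)) = 0.0080, inequality holds: 0.0212 ≥ 0.0080

Data Processing Inequality: For any Markov chain X → Y → Z, we have I(X;Y) ≥ I(X;Z).

Here Z = f(Y) is a deterministic function of Y, forming X → Y → Z.

Original I(X;Y) = 0.0212 nats

After applying f:
P(X,Z) where Z=f(Y):
- P(X,Z=0) = P(X,Y=0) + P(X,Y=1)
- P(X,Z=1) = P(X,Y=2) + P(X,Y=3)

I(X;Z) = I(X;f(Y)) = 0.0080 nats

Verification: 0.0212 ≥ 0.0080 ✓

Information cannot be created by processing; the function f can only lose information about X.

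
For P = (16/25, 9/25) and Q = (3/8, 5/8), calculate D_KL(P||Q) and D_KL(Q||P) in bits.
D_KL(P||Q) = 0.2070, D_KL(Q||P) = 0.2082

KL divergence is not symmetric: D_KL(P||Q) ≠ D_KL(Q||P) in general.

D_KL(P||Q) = 0.2070 bits
D_KL(Q||P) = 0.2082 bits

No, they are not equal!

This asymmetry is why KL divergence is not a true distance metric.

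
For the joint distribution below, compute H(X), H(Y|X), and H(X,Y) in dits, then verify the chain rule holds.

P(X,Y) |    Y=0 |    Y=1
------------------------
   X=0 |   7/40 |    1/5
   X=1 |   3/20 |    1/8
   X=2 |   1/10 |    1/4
H(X,Y) = 0.7592, H(X) = 0.4735, H(Y|X) = 0.2858 (all in dits)

Chain rule: H(X,Y) = H(X) + H(Y|X)

Left side — joint entropy directly:
H(X,Y) = -Σ p(x,y) log p(x,y) = 0.7592 dits

Right side — compute H(Y|X) from the conditional distributions:
P(X) = (3/8, 11/40, 7/20), so H(X) = 0.4735 dits
H(Y|X) = Σ_x P(X=x) · H(Y|X=x):
  P(Y|X=0) = (7/15, 8/15), H(Y|X=0) = 0.3001, weight P(X=0) = 3/8
  P(Y|X=1) = (6/11, 5/11), H(Y|X=1) = 0.2992, weight P(X=1) = 11/40
  P(Y|X=2) = (2/7, 5/7), H(Y|X=2) = 0.2598, weight P(X=2) = 7/20
H(Y|X) = 0.2858 dits

H(X) + H(Y|X) = 0.4735 + 0.2858 = 0.7592 dits

Both sides equal 0.7592 dits. ✓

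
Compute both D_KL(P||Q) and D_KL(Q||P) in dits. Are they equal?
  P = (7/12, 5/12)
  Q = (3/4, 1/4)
D_KL(P||Q) = 0.0288, D_KL(Q||P) = 0.0264

KL divergence is not symmetric: D_KL(P||Q) ≠ D_KL(Q||P) in general.

D_KL(P||Q) = 0.0288 dits
D_KL(Q||P) = 0.0264 dits

No, they are not equal!

This asymmetry is why KL divergence is not a true distance metric.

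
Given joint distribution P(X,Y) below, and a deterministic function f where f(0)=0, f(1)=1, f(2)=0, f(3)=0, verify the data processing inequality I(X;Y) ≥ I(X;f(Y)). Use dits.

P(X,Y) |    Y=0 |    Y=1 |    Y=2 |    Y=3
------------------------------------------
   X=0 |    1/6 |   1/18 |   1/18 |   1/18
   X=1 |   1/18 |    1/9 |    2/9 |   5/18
I(X;Y) = 0.0505, I(X;f(Y)) = 0.0000, inequality holds: 0.0505 ≥ 0.0000

Data Processing Inequality: For any Markov chain X → Y → Z, we have I(X;Y) ≥ I(X;Z).

Here Z = f(Y) is a deterministic function of Y, forming X → Y → Z.

Original I(X;Y) = 0.0505 dits

After applying f:
P(X,Z) where Z=f(Y):
- P(X,Z=0) = P(X,Y=0) + P(X,Y=2) + P(X,Y=3)
- P(X,Z=1) = P(X,Y=1)

I(X;Z) = I(X;f(Y)) = 0.0000 dits

Verification: 0.0505 ≥ 0.0000 ✓

Information cannot be created by processing; the function f can only lose information about X.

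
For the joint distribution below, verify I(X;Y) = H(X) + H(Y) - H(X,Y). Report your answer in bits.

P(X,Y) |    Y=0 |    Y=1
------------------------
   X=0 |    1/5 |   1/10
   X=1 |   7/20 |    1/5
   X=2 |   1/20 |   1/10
I(X;Y) = 0.0376 bits

Mutual information has multiple equivalent forms:
- I(X;Y) = H(X) - H(X|Y)
- I(X;Y) = H(Y) - H(Y|X)
- I(X;Y) = H(X) + H(Y) - H(X,Y)

Computing all quantities:
H(X) = 1.4060, H(Y) = 0.9710, H(X,Y) = 2.3394
H(X|Y) = 1.3684, H(Y|X) = 0.9333

Verification:
H(X) - H(X|Y) = 1.4060 - 1.3684 = 0.0376
H(Y) - H(Y|X) = 0.9710 - 0.9333 = 0.0376
H(X) + H(Y) - H(X,Y) = 1.4060 + 0.9710 - 2.3394 = 0.0376

All forms give I(X;Y) = 0.0376 bits. ✓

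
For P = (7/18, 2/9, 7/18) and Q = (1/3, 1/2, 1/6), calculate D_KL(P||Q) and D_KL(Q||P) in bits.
D_KL(P||Q) = 0.3019, D_KL(Q||P) = 0.3071

KL divergence is not symmetric: D_KL(P||Q) ≠ D_KL(Q||P) in general.

D_KL(P||Q) = 0.3019 bits
D_KL(Q||P) = 0.3071 bits

No, they are not equal!

This asymmetry is why KL divergence is not a true distance metric.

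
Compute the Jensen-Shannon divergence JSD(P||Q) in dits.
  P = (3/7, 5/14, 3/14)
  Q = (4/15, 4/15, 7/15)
0.0160 dits

Jensen-Shannon divergence is:
JSD(P||Q) = 0.5 × D_KL(P||M) + 0.5 × D_KL(Q||M)
where M = 0.5 × (P + Q) is the mixture distribution.

M = 0.5 × (3/7, 5/14, 3/14) + 0.5 × (4/15, 4/15, 7/15) = (0.347619, 0.311905, 0.340476)

D_KL(P||M) = 0.0169 dits
D_KL(Q||M) = 0.0150 dits

JSD(P||Q) = 0.5 × 0.0169 + 0.5 × 0.0150 = 0.0160 dits

Unlike KL divergence, JSD is symmetric and bounded: 0 ≤ JSD ≤ log(2).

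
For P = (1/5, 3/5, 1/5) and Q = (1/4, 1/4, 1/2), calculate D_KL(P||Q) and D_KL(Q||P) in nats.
D_KL(P||Q) = 0.2974, D_KL(Q||P) = 0.2951

KL divergence is not symmetric: D_KL(P||Q) ≠ D_KL(Q||P) in general.

D_KL(P||Q) = 0.2974 nats
D_KL(Q||P) = 0.2951 nats

No, they are not equal!

This asymmetry is why KL divergence is not a true distance metric.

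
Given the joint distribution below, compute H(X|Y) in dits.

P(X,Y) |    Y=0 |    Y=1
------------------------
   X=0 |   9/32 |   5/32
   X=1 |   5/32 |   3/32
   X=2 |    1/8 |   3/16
0.4548 dits

Using the chain rule: H(X|Y) = H(X,Y) - H(Y)

First, compute H(X,Y) = 0.7525 dits

Marginal P(Y) = (9/16, 7/16)
H(Y) = 0.2976 dits

H(X|Y) = H(X,Y) - H(Y) = 0.7525 - 0.2976 = 0.4548 dits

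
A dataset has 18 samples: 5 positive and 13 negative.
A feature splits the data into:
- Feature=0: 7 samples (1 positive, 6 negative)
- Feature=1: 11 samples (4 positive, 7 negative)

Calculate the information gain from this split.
0.0444 bits

Information Gain = H(Y) - H(Y|Feature)

Before split:
P(positive) = 5/18 = 0.2778
H(Y) = 0.8524 bits

After split:
Feature=0: H = 0.5917 bits (weight = 7/18)
Feature=1: H = 0.9457 bits (weight = 11/18)
H(Y|Feature) = (7/18)×0.5917 + (11/18)×0.9457 = 0.8080 bits

Information Gain = 0.8524 - 0.8080 = 0.0444 bits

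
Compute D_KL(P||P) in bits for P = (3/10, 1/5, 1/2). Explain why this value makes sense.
0.0000 bits

KL divergence satisfies the Gibbs inequality: D_KL(P||Q) ≥ 0 for all distributions P, Q.

D_KL(P||Q) = Σ p(x) log(p(x)/q(x))
Each term is p(x) × log_2(p(x)/p(x)) = p(x) × log_2(1) = 0, so the sum is 0.
D_KL(P||Q) = 0.0000 bits

When P = Q, the KL divergence is exactly 0, as there is no 'divergence' between identical distributions.

This non-negativity is a fundamental property: relative entropy cannot be negative because it measures how different Q is from P.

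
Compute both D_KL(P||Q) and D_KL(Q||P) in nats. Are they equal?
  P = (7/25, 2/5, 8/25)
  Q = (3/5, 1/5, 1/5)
D_KL(P||Q) = 0.2143, D_KL(Q||P) = 0.2247

KL divergence is not symmetric: D_KL(P||Q) ≠ D_KL(Q||P) in general.

D_KL(P||Q) = 0.2143 nats
D_KL(Q||P) = 0.2247 nats

No, they are not equal!

This asymmetry is why KL divergence is not a true distance metric.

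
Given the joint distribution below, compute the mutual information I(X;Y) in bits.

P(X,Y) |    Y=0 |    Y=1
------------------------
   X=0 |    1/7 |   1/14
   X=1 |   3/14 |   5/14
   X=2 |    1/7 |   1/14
0.0611 bits

Mutual information: I(X;Y) = H(X) + H(Y) - H(X,Y)

Marginals:
P(X) = (3/14, 4/7, 3/14), H(X) = 1.4138 bits
P(Y) = (1/2, 1/2), H(Y) = 1.0000 bits

Joint entropy: H(X,Y) = 2.3527 bits

I(X;Y) = 1.4138 + 1.0000 - 2.3527 = 0.0611 bits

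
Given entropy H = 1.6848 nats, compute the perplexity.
5.3914

Perplexity is e^H (or exp(H) for natural log).

H = 1.6848 nats
Perplexity = e^1.6848 = 5.3914

Interpretation: The model's uncertainty is equivalent to choosing uniformly among 5.4 options.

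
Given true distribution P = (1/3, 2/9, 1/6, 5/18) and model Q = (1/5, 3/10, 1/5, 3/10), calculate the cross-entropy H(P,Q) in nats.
1.4067 nats

Cross-entropy: H(P,Q) = -Σ p(x) log q(x)

Alternatively: H(P,Q) = H(P) + D_KL(P||Q)
H(P) = 1.3549 nats
D_KL(P||Q) = 0.0518 nats

H(P,Q) = 1.3549 + 0.0518 = 1.4067 nats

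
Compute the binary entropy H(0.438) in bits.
0.9889 bits

The binary entropy function is:
H(p) = -p log(p) - (1-p) log(1-p)

H(0.438) = -0.438 × log_2(0.438) - 0.562 × log_2(0.562)
H(0.438) = 0.9889 bits

Note: Binary entropy is maximized at p=0.5 (H=1 bit) and minimized at p=0 or p=1 (H=0).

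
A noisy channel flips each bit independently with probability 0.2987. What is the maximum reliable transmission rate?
0.1203 bits

For a binary symmetric channel (BSC) with error probability p:
Capacity C = 1 - H(p) bits per symbol

where H(p) = -p log₂(p) - (1-p) log₂(1-p) is the binary entropy function.

H(0.2987) = 0.8797 bits
C = 1 - 0.8797 = 0.1203 bits per symbol

This means we can reliably transmit up to 0.1203 bits of information per channel use.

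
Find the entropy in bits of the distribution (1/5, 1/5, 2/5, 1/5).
1.9219 bits

Shannon entropy is H(X) = -Σ p(x) log p(x).

For P = (1/5, 1/5, 2/5, 1/5):
H = -1/5 × log_2(1/5) -1/5 × log_2(1/5) -2/5 × log_2(2/5) -1/5 × log_2(1/5)
H = 1.9219 bits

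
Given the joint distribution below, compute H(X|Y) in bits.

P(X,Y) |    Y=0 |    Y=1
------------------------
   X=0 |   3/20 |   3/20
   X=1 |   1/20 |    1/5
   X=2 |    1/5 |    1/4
1.4950 bits

Using the chain rule: H(X|Y) = H(X,Y) - H(Y)

First, compute H(X,Y) = 2.4660 bits

Marginal P(Y) = (2/5, 3/5)
H(Y) = 0.9710 bits

H(X|Y) = H(X,Y) - H(Y) = 2.4660 - 0.9710 = 1.4950 bits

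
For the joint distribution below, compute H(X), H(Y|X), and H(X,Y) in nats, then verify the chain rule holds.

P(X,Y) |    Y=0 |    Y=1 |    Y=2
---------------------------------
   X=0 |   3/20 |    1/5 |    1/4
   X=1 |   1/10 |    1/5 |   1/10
H(X,Y) = 1.7354, H(X) = 0.6730, H(Y|X) = 1.0624 (all in nats)

Chain rule: H(X,Y) = H(X) + H(Y|X)

Left side — joint entropy directly:
H(X,Y) = -Σ p(x,y) log p(x,y) = 1.7354 nats

Right side — compute H(Y|X) from the conditional distributions:
P(X) = (3/5, 2/5), so H(X) = 0.6730 nats
H(Y|X) = Σ_x P(X=x) · H(Y|X=x):
  P(Y|X=0) = (1/4, 1/3, 5/12), H(Y|X=0) = 1.0776, weight P(X=0) = 3/5
  P(Y|X=1) = (1/4, 1/2, 1/4), H(Y|X=1) = 1.0397, weight P(X=1) = 2/5
H(Y|X) = 1.0624 nats

H(X) + H(Y|X) = 0.6730 + 1.0624 = 1.7354 nats

Both sides equal 1.7354 nats. ✓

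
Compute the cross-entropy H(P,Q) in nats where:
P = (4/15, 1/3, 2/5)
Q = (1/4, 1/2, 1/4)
1.1552 nats

Cross-entropy: H(P,Q) = -Σ p(x) log q(x)

Alternatively: H(P,Q) = H(P) + D_KL(P||Q)
H(P) = 1.0852 nats
D_KL(P||Q) = 0.0701 nats

H(P,Q) = 1.0852 + 0.0701 = 1.1552 nats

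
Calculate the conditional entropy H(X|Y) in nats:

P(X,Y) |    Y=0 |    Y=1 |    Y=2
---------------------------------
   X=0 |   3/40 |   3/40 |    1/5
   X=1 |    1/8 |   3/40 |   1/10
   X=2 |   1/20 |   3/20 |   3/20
1.0467 nats

Using the chain rule: H(X|Y) = H(X,Y) - H(Y)

First, compute H(X,Y) = 2.1138 nats

Marginal P(Y) = (1/4, 3/10, 9/20)
H(Y) = 1.0671 nats

H(X|Y) = H(X,Y) - H(Y) = 2.1138 - 1.0671 = 1.0467 nats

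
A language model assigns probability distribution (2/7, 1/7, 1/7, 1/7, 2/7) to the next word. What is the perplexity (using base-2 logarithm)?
4.7107

Perplexity is 2^H (or exp(H) for natural log).

First, H = -Σ p log p = 2.2359 bits
Perplexity = 2^2.2359 = 4.7107

Interpretation: The model's uncertainty is equivalent to choosing uniformly among 4.7 options.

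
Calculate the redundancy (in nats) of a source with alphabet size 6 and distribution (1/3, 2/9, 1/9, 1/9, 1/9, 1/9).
0.1148 nats

Redundancy measures how far a source is from maximum entropy:
R = H_max - H(X)

Maximum entropy for 6 symbols: H_max = log_e(6) = 1.7918 nats
Actual entropy: H(X) = 1.6770 nats
Redundancy: R = 1.7918 - 1.6770 = 0.1148 nats

This redundancy represents potential for compression: the source could be compressed by 0.1148 nats per symbol.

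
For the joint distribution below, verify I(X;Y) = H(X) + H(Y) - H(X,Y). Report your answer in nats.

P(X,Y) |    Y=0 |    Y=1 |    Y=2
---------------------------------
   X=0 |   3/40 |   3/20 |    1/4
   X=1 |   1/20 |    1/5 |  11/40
I(X;Y) = 0.0054 nats

Mutual information has multiple equivalent forms:
- I(X;Y) = H(X) - H(X|Y)
- I(X;Y) = H(Y) - H(Y|X)
- I(X;Y) = H(X) + H(Y) - H(X,Y)

Computing all quantities:
H(X) = 0.6919, H(Y) = 0.9657, H(X,Y) = 1.6521
H(X|Y) = 0.6865, H(Y|X) = 0.9602

Verification:
H(X) - H(X|Y) = 0.6919 - 0.6865 = 0.0054
H(Y) - H(Y|X) = 0.9657 - 0.9602 = 0.0054
H(X) + H(Y) - H(X,Y) = 0.6919 + 0.9657 - 1.6521 = 0.0054

All forms give I(X;Y) = 0.0054 nats. ✓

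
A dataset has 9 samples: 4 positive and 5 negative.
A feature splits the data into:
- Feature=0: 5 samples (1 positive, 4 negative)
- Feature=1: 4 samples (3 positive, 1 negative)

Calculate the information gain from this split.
0.2294 bits

Information Gain = H(Y) - H(Y|Feature)

Before split:
P(positive) = 4/9 = 0.4444
H(Y) = 0.9911 bits

After split:
Feature=0: H = 0.7219 bits (weight = 5/9)
Feature=1: H = 0.8113 bits (weight = 4/9)
H(Y|Feature) = (5/9)×0.7219 + (4/9)×0.8113 = 0.7616 bits

Information Gain = 0.9911 - 0.7616 = 0.2294 bits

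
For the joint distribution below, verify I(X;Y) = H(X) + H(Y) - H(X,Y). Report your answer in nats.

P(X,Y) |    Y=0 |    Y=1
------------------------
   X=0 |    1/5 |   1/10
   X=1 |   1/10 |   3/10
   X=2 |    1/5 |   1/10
I(X;Y) = 0.0863 nats

Mutual information has multiple equivalent forms:
- I(X;Y) = H(X) - H(X|Y)
- I(X;Y) = H(Y) - H(Y|X)
- I(X;Y) = H(X) + H(Y) - H(X,Y)

Computing all quantities:
H(X) = 1.0889, H(Y) = 0.6931, H(X,Y) = 1.6957
H(X|Y) = 1.0026, H(Y|X) = 0.6068

Verification:
H(X) - H(X|Y) = 1.0889 - 1.0026 = 0.0863
H(Y) - H(Y|X) = 0.6931 - 0.6068 = 0.0863
H(X) + H(Y) - H(X,Y) = 1.0889 + 0.6931 - 1.6957 = 0.0863

All forms give I(X;Y) = 0.0863 nats. ✓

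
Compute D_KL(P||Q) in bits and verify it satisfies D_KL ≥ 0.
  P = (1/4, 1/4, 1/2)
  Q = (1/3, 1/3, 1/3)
0.0850 bits

KL divergence satisfies the Gibbs inequality: D_KL(P||Q) ≥ 0 for all distributions P, Q.

D_KL(P||Q) = Σ p(x) log(p(x)/q(x))
Term by term:
  x=0: 1/4 × log_2[(1/4)/(1/3)] = -0.1038
  x=1: 1/4 × log_2[(1/4)/(1/3)] = -0.1038
  x=2: 1/2 × log_2[(1/2)/(1/3)] = 0.2925
D_KL(P||Q) = 0.0850 bits

D_KL(P||Q) = 0.0850 ≥ 0 ✓

This non-negativity is a fundamental property: relative entropy cannot be negative because it measures how different Q is from P.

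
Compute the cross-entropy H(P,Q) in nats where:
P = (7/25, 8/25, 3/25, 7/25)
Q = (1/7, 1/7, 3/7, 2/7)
1.6200 nats

Cross-entropy: H(P,Q) = -Σ p(x) log q(x)

Alternatively: H(P,Q) = H(P) + D_KL(P||Q)
H(P) = 1.3319 nats
D_KL(P||Q) = 0.2881 nats

H(P,Q) = 1.3319 + 0.2881 = 1.6200 nats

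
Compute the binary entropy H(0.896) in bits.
0.4815 bits

The binary entropy function is:
H(p) = -p log(p) - (1-p) log(1-p)

H(0.896) = -0.896 × log_2(0.896) - 0.104 × log_2(0.104)
H(0.896) = 0.4815 bits

Note: Binary entropy is maximized at p=0.5 (H=1 bit) and minimized at p=0 or p=1 (H=0).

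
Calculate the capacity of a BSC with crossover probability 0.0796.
0.5992 bits

For a binary symmetric channel (BSC) with error probability p:
Capacity C = 1 - H(p) bits per symbol

where H(p) = -p log₂(p) - (1-p) log₂(1-p) is the binary entropy function.

H(0.0796) = 0.4008 bits
C = 1 - 0.4008 = 0.5992 bits per symbol

This means we can reliably transmit up to 0.5992 bits of information per channel use.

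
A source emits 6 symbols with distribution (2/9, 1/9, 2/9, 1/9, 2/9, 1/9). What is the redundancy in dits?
0.0246 dits

Redundancy measures how far a source is from maximum entropy:
R = H_max - H(X)

Maximum entropy for 6 symbols: H_max = log_10(6) = 0.7782 dits
Actual entropy: H(X) = 0.7536 dits
Redundancy: R = 0.7782 - 0.7536 = 0.0246 dits

This redundancy represents potential for compression: the source could be compressed by 0.0246 dits per symbol.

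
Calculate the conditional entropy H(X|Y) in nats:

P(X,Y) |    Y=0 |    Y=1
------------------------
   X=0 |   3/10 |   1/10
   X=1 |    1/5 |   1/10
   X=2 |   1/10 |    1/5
1.0227 nats

Using the chain rule: H(X|Y) = H(X,Y) - H(Y)

First, compute H(X,Y) = 1.6957 nats

Marginal P(Y) = (3/5, 2/5)
H(Y) = 0.6730 nats

H(X|Y) = H(X,Y) - H(Y) = 1.6957 - 0.6730 = 1.0227 nats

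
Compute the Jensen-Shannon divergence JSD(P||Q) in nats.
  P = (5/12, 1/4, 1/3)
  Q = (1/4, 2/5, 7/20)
0.0194 nats

Jensen-Shannon divergence is:
JSD(P||Q) = 0.5 × D_KL(P||M) + 0.5 × D_KL(Q||M)
where M = 0.5 × (P + Q) is the mixture distribution.

M = 0.5 × (5/12, 1/4, 1/3) + 0.5 × (1/4, 2/5, 7/20) = (1/3, 13/40, 0.341667)

D_KL(P||M) = 0.0192 nats
D_KL(Q||M) = 0.0196 nats

JSD(P||Q) = 0.5 × 0.0192 + 0.5 × 0.0196 = 0.0194 nats

Unlike KL divergence, JSD is symmetric and bounded: 0 ≤ JSD ≤ log(2).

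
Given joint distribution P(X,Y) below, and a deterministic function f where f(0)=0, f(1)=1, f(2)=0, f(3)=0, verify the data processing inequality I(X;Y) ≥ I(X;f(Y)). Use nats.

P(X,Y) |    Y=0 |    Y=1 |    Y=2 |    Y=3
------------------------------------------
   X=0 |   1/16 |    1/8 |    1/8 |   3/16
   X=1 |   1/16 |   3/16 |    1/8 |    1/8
I(X;Y) = 0.0126, I(X;f(Y)) = 0.0091, inequality holds: 0.0126 ≥ 0.0091

Data Processing Inequality: For any Markov chain X → Y → Z, we have I(X;Y) ≥ I(X;Z).

Here Z = f(Y) is a deterministic function of Y, forming X → Y → Z.

Original I(X;Y) = 0.0126 nats

After applying f:
P(X,Z) where Z=f(Y):
- P(X,Z=0) = P(X,Y=0) + P(X,Y=2) + P(X,Y=3)
- P(X,Z=1) = P(X,Y=1)

I(X;Z) = I(X;f(Y)) = 0.0091 nats

Verification: 0.0126 ≥ 0.0091 ✓

Information cannot be created by processing; the function f can only lose information about X.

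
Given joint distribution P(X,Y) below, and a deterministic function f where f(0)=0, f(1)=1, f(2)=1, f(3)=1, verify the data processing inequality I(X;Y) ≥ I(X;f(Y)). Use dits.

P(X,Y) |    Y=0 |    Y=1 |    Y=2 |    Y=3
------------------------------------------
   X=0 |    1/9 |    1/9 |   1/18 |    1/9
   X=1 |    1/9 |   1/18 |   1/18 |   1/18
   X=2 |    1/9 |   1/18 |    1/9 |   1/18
I(X;Y) = 0.0130, I(X;f(Y)) = 0.0021, inequality holds: 0.0130 ≥ 0.0021

Data Processing Inequality: For any Markov chain X → Y → Z, we have I(X;Y) ≥ I(X;Z).

Here Z = f(Y) is a deterministic function of Y, forming X → Y → Z.

Original I(X;Y) = 0.0130 dits

After applying f:
P(X,Z) where Z=f(Y):
- P(X,Z=0) = P(X,Y=0)
- P(X,Z=1) = P(X,Y=1) + P(X,Y=2) + P(X,Y=3)

I(X;Z) = I(X;f(Y)) = 0.0021 dits

Verification: 0.0130 ≥ 0.0021 ✓

Information cannot be created by processing; the function f can only lose information about X.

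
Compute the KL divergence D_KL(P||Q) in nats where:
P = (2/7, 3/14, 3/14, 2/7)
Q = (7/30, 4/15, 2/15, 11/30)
0.0414 nats

KL divergence: D_KL(P||Q) = Σ p(x) log(p(x)/q(x))

Computing term by term:
  x=0: 2/7 × log_e[(2/7)/(7/30)] = 2/7 × 0.2025 = 0.0579
  x=1: 3/14 × log_e[(3/14)/(4/15)] = 3/14 × -0.2187 = -0.0469
  x=2: 3/14 × log_e[(3/14)/(2/15)] = 3/14 × 0.4745 = 0.1017
  x=3: 2/7 × log_e[(2/7)/(11/30)] = 2/7 × -0.2495 = -0.0713

D_KL(P||Q) = 0.0414 nats

Note: KL divergence is always non-negative and equals 0 iff P = Q.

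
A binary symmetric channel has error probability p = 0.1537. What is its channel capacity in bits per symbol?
0.3810 bits

For a binary symmetric channel (BSC) with error probability p:
Capacity C = 1 - H(p) bits per symbol

where H(p) = -p log₂(p) - (1-p) log₂(1-p) is the binary entropy function.

H(0.1537) = 0.6190 bits
C = 1 - 0.6190 = 0.3810 bits per symbol

This means we can reliably transmit up to 0.3810 bits of information per channel use.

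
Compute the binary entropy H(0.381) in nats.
0.6646 nats

The binary entropy function is:
H(p) = -p log(p) - (1-p) log(1-p)

H(0.381) = -0.381 × log_e(0.381) - 0.619 × log_e(0.619)
H(0.381) = 0.6646 nats

Note: Binary entropy is maximized at p=0.5 (H=1 bit) and minimized at p=0 or p=1 (H=0).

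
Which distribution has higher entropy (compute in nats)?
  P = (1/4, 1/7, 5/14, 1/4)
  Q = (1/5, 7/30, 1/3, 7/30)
Q

Computing entropies in nats:
H(P) = 1.3389
H(Q) = 1.3672

Distribution Q has higher entropy.

Intuition: The distribution closer to uniform (more spread out) has higher entropy.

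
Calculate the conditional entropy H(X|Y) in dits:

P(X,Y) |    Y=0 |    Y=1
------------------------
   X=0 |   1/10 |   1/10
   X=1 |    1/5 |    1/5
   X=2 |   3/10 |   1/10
0.4442 dits

Using the chain rule: H(X|Y) = H(X,Y) - H(Y)

First, compute H(X,Y) = 0.7365 dits

Marginal P(Y) = (3/5, 2/5)
H(Y) = 0.2923 dits

H(X|Y) = H(X,Y) - H(Y) = 0.7365 - 0.2923 = 0.4442 dits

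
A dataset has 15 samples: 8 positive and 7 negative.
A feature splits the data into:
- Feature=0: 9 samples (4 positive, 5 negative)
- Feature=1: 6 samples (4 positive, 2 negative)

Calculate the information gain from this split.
0.0348 bits

Information Gain = H(Y) - H(Y|Feature)

Before split:
P(positive) = 8/15 = 0.5333
H(Y) = 0.9968 bits

After split:
Feature=0: H = 0.9911 bits (weight = 9/15)
Feature=1: H = 0.9183 bits (weight = 6/15)
H(Y|Feature) = (9/15)×0.9911 + (6/15)×0.9183 = 0.9620 bits

Information Gain = 0.9968 - 0.9620 = 0.0348 bits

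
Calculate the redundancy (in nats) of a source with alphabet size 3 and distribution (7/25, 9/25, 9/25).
0.0066 nats

Redundancy measures how far a source is from maximum entropy:
R = H_max - H(X)

Maximum entropy for 3 symbols: H_max = log_e(3) = 1.0986 nats
Actual entropy: H(X) = 1.0920 nats
Redundancy: R = 1.0986 - 1.0920 = 0.0066 nats

This redundancy represents potential for compression: the source could be compressed by 0.0066 nats per symbol.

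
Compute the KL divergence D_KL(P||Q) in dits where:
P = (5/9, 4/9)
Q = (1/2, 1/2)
0.0027 dits

KL divergence: D_KL(P||Q) = Σ p(x) log(p(x)/q(x))

Computing term by term:
  x=0: 5/9 × log_10[(5/9)/(1/2)] = 5/9 × 0.0458 = 0.0254
  x=1: 4/9 × log_10[(4/9)/(1/2)] = 4/9 × -0.0512 = -0.0227

D_KL(P||Q) = 0.0027 dits

Note: KL divergence is always non-negative and equals 0 iff P = Q.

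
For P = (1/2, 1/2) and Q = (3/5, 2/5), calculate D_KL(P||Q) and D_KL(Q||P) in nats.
D_KL(P||Q) = 0.0204, D_KL(Q||P) = 0.0201

KL divergence is not symmetric: D_KL(P||Q) ≠ D_KL(Q||P) in general.

D_KL(P||Q) = 0.0204 nats
D_KL(Q||P) = 0.0201 nats

No, they are not equal!

This asymmetry is why KL divergence is not a true distance metric.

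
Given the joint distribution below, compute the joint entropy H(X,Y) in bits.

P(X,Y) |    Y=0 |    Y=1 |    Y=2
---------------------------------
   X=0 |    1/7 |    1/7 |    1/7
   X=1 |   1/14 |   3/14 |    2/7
2.4677 bits

Joint entropy is H(X,Y) = -Σ_{x,y} p(x,y) log p(x,y).

Summing over all non-zero entries:
H(X,Y) = -[1/7·log_2(1/7) + 1/7·log_2(1/7) + 1/7·log_2(1/7) + 1/14·log_2(1/14) + 3/14·log_2(3/14) + 2/7·log_2(2/7)]
H(X,Y) = 2.4677 bits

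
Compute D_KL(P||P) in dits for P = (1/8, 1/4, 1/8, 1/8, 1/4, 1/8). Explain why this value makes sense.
0.0000 dits

KL divergence satisfies the Gibbs inequality: D_KL(P||Q) ≥ 0 for all distributions P, Q.

D_KL(P||Q) = Σ p(x) log(p(x)/q(x))
Each term is p(x) × log_10(p(x)/p(x)) = p(x) × log_10(1) = 0, so the sum is 0.
D_KL(P||Q) = 0.0000 dits

When P = Q, the KL divergence is exactly 0, as there is no 'divergence' between identical distributions.

This non-negativity is a fundamental property: relative entropy cannot be negative because it measures how different Q is from P.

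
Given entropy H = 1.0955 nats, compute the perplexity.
2.9907

Perplexity is e^H (or exp(H) for natural log).

H = 1.0955 nats
Perplexity = e^1.0955 = 2.9907

Interpretation: The model's uncertainty is equivalent to choosing uniformly among 3.0 options.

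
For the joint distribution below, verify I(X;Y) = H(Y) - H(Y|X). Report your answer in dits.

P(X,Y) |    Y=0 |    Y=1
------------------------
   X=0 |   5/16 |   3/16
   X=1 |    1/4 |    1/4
I(X;Y) = 0.0035 dits

Mutual information has multiple equivalent forms:
- I(X;Y) = H(X) - H(X|Y)
- I(X;Y) = H(Y) - H(Y|X)
- I(X;Y) = H(X) + H(Y) - H(X,Y)

Computing all quantities:
H(X) = 0.3010, H(Y) = 0.2976, H(X,Y) = 0.5952
H(X|Y) = 0.2976, H(Y|X) = 0.2942

Verification:
H(X) - H(X|Y) = 0.3010 - 0.2976 = 0.0035
H(Y) - H(Y|X) = 0.2976 - 0.2942 = 0.0035
H(X) + H(Y) - H(X,Y) = 0.3010 + 0.2976 - 0.5952 = 0.0035

All forms give I(X;Y) = 0.0035 dits. ✓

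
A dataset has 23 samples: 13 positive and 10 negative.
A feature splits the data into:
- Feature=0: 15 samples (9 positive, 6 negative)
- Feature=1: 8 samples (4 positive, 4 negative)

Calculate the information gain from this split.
0.0066 bits

Information Gain = H(Y) - H(Y|Feature)

Before split:
P(positive) = 13/23 = 0.5652
H(Y) = 0.9877 bits

After split:
Feature=0: H = 0.9710 bits (weight = 15/23)
Feature=1: H = 1.0000 bits (weight = 8/23)
H(Y|Feature) = (15/23)×0.9710 + (8/23)×1.0000 = 0.9811 bits

Information Gain = 0.9877 - 0.9811 = 0.0066 bits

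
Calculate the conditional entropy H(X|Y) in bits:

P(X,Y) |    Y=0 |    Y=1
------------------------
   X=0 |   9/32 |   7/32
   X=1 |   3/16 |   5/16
0.9744 bits

Using the chain rule: H(X|Y) = H(X,Y) - H(Y)

First, compute H(X,Y) = 1.9716 bits

Marginal P(Y) = (15/32, 17/32)
H(Y) = 0.9972 bits

H(X|Y) = H(X,Y) - H(Y) = 1.9716 - 0.9972 = 0.9744 bits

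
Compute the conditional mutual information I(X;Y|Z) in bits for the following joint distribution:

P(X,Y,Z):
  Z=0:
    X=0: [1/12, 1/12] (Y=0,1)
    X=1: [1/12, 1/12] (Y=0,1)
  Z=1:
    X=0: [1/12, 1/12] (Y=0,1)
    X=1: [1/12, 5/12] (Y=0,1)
0.0492 bits

Conditional mutual information: I(X;Y|Z) = H(X|Z) + H(Y|Z) - H(X,Y|Z)

H(Z) = 0.9183
H(X,Z) = 1.7925 → H(X|Z) = 0.8742
H(Y,Z) = 1.7925 → H(Y|Z) = 0.8742
H(X,Y,Z) = 2.6175 → H(X,Y|Z) = 1.6992

I(X;Y|Z) = 0.8742 + 0.8742 - 1.6992 = 0.0492 bits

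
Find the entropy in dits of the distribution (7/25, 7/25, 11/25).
0.4665 dits

Shannon entropy is H(X) = -Σ p(x) log p(x).

For P = (7/25, 7/25, 11/25):
H = -7/25 × log_10(7/25) -7/25 × log_10(7/25) -11/25 × log_10(11/25)
H = 0.4665 dits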